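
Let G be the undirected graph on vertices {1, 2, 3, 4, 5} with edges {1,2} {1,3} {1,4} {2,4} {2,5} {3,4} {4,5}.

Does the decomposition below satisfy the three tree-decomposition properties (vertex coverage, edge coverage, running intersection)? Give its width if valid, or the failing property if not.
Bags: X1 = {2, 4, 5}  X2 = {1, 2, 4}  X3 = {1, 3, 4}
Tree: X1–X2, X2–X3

Checking the three conditions: (i) the bags cover all of {1, 2, 3, 4, 5}; (ii) for each edge, some bag contains both endpoints; (iii) the bags containing any fixed vertex form a subtree. All hold, so the decomposition is valid with width 3 − 1 = 2.

Yes; width 2.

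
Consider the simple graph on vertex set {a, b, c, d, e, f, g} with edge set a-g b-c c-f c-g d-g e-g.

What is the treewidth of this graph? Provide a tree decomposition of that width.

The largest bag has 2 vertices, giving width 1; this decomposition certifies tw(G) ≤ 1. Since G has at least one edge (e.g. c–g), it is not an edgeless graph, so tw(G) ≥ 1. Hence tw(G) = 1 exactly.

Treewidth 1.
One optimal decomposition is:
Bags: B1 = {c, g}  B2 = {e, g}  B3 = {a, g}  B4 = {d, g}  B5 = {b, c}  B6 = {c, f}
Tree: B1–B2, B1–B3, B2–B4, B1–B5, B1–B6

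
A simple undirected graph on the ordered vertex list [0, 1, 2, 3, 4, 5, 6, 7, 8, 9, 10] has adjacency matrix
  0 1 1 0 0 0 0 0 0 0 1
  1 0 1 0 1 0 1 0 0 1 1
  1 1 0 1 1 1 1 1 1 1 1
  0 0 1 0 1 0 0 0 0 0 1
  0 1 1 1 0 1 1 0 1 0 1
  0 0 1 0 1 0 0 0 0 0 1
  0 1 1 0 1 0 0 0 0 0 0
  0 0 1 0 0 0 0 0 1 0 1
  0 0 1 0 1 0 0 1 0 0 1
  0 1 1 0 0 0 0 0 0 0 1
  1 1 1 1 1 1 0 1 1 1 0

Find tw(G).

3

A width-3 tree decomposition is:
Bags: B1 = {2, 4, 8, 10}  B2 = {1, 2, 4, 10}  B3 = {1, 2, 9, 10}  B4 = {2, 3, 4, 10}  B5 = {2, 4, 5, 10}  B6 = {2, 7, 8, 10}  B7 = {0, 1, 2, 10}  B8 = {1, 2, 4, 6}
Tree: B1–B2, B2–B3, B1–B4, B4–B5, B1–B6, B2–B7, B2–B8
The largest bag has 4 vertices, giving width 3; this decomposition certifies tw(G) ≤ 3. On the other hand G contains the 4-clique {0, 1, 2, 10}. A clique must lie in a single bag of any decomposition, so no decomposition can have width below 3. The upper and lower bounds meet at 3, so that is the treewidth.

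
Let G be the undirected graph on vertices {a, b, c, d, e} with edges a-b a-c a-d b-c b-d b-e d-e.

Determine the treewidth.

2

A width-2 tree decomposition is:
Bags: B1 = {a, b, d}  B2 = {b, d, e}  B3 = {a, b, c}
Tree: B1–B2, B1–B3
Each bag holds 3 vertices, so the decomposition has width 2, which upper-bounds the treewidth. On the other hand G contains the 3-clique {b, d, e}. A clique must lie in a single bag of any decomposition, so no decomposition can have width below 2. The upper and lower bounds meet at 2, so that is the treewidth.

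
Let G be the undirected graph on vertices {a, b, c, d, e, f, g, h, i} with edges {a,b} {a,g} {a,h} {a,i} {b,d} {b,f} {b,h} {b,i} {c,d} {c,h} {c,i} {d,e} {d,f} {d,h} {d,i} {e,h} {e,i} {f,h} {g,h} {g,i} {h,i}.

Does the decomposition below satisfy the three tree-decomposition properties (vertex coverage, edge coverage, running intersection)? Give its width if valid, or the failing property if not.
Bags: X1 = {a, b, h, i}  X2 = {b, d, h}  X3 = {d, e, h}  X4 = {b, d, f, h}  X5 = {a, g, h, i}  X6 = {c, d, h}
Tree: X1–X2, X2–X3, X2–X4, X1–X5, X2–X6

A tree decomposition must satisfy three properties: every vertex lies in some bag; for every edge, both endpoints lie together in some bag; and for every vertex, the bags containing it form a connected subtree. Here edge (i,d) lies in no bag, so the decomposition is invalid.

No — edge (i,d) lies in no bag.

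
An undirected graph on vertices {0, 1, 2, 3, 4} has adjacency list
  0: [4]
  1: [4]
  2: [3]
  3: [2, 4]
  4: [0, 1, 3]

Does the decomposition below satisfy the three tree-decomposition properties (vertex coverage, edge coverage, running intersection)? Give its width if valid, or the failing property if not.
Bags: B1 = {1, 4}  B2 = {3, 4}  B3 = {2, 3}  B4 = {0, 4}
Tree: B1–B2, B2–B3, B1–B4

Yes; width 1.

Vertex coverage: the bags together contain {0, 1, 2, 3, 4}, the full vertex set. Edge coverage: each edge of G has both endpoints in at least one bag. Running intersection: for every vertex, the bags containing it form a connected subtree. All three properties hold, so this is a valid tree decomposition of width max|bag| − 1 = 1, and hence tw(G) ≤ 1.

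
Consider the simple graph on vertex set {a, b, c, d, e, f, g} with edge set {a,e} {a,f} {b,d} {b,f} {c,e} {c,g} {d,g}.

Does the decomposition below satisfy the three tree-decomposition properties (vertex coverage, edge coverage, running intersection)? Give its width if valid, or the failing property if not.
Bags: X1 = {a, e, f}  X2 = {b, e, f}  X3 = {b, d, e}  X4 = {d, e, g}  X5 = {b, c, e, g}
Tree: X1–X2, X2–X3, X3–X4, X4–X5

No — bags containing vertex b are not connected in the tree.

A tree decomposition must satisfy three properties: every vertex lies in some bag; for every edge, both endpoints lie together in some bag; and for every vertex, the bags containing it form a connected subtree. Here bags containing vertex b are not connected in the tree, so the decomposition is invalid.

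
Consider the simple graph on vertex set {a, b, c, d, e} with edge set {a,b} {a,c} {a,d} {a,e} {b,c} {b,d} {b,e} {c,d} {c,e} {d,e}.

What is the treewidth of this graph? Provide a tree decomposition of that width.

A single bag containing all 5 vertices is trivially a valid decomposition of width 4. Conversely, {a, b, c, d, e} is a clique of size 5, and the vertices of any clique must share a bag in every tree decomposition; so some bag has ≥ 5 vertices and tw(G) ≥ 4. Combining the bounds, tw(G) = 4.

Treewidth 4.
One such decomposition:
Bags: B1 = {a, b, c, d, e}
Tree: (single bag)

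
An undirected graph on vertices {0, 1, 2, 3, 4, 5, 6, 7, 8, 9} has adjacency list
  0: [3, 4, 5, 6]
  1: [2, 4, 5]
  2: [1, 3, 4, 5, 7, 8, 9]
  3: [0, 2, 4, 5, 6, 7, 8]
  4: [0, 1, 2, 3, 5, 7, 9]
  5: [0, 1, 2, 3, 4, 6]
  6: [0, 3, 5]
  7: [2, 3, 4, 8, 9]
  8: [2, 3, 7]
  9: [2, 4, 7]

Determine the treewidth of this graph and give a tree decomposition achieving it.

Treewidth 3.
One optimal decomposition is:
Bags: B1 = {2, 3, 7, 8}  B2 = {2, 3, 4, 7}  B3 = {2, 3, 4, 5}  B4 = {1, 2, 4, 5}  B5 = {0, 3, 4, 5}  B6 = {2, 4, 7, 9}  B7 = {0, 3, 5, 6}
Tree: B1–B2, B2–B3, B3–B4, B3–B5, B2–B6, B5–B7

Every bag has size at most 4, so the width is 4 − 1 = 3 and tw(G) ≤ 3. For the lower bound, the 4 vertices {0, 3, 4, 5} are pairwise adjacent, and any tree decomposition puts a clique entirely inside one bag — forcing width ≥ 3. Hence tw(G) = 3 exactly.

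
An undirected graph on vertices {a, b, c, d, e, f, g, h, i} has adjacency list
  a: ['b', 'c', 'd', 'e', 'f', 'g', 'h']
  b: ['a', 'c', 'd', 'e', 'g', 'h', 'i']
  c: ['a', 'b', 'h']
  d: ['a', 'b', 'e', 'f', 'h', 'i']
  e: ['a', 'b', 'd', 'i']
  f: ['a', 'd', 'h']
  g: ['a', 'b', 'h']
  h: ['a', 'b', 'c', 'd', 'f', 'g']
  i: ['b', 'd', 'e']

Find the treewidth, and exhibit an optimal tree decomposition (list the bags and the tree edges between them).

The largest bag has 4 vertices, giving width 3; this decomposition certifies tw(G) ≤ 3. On the other hand G contains the 4-clique {a, d, f, h}. A clique must lie in a single bag of any decomposition, so no decomposition can have width below 3. Therefore the treewidth is 3.

Treewidth 3.
Bags: B1 = {a, b, d, h}  B2 = {a, d, f, h}  B3 = {a, b, c, h}  B4 = {a, b, g, h}  B5 = {a, b, d, e}  B6 = {b, d, e, i}
Tree: B1–B2, B1–B3, B3–B4, B1–B5, B5–B6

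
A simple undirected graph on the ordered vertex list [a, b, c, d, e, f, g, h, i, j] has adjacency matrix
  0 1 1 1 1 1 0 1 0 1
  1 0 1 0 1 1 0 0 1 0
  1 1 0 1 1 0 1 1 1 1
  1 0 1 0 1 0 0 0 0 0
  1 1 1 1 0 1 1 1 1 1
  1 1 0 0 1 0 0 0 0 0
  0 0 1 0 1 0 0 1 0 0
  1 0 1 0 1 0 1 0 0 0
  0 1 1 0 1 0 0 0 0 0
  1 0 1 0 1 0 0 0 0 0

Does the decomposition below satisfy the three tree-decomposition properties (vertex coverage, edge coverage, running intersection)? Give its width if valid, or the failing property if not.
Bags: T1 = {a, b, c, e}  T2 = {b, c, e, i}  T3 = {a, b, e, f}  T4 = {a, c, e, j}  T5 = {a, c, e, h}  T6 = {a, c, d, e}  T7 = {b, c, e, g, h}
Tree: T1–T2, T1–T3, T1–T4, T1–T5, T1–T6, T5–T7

A tree decomposition must satisfy three properties: every vertex lies in some bag; for every edge, both endpoints lie together in some bag; and for every vertex, the bags containing it form a connected subtree. Here bags containing vertex b are not connected in the tree, so the decomposition is invalid.

No — bags containing vertex b are not connected in the tree.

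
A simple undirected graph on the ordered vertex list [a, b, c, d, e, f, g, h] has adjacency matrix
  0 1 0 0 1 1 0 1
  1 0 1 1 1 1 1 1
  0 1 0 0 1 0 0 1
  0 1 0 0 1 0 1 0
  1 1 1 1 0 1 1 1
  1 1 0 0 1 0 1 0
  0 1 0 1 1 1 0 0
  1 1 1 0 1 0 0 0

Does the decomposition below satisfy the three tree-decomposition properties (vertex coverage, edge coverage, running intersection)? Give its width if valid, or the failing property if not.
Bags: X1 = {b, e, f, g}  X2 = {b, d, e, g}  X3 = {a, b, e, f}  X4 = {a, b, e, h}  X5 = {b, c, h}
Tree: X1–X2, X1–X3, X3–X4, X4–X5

A tree decomposition must satisfy three properties: every vertex lies in some bag; for every edge, both endpoints lie together in some bag; and for every vertex, the bags containing it form a connected subtree. Here edge (e,c) lies in no bag, so the decomposition is invalid.

No — edge (e,c) lies in no bag.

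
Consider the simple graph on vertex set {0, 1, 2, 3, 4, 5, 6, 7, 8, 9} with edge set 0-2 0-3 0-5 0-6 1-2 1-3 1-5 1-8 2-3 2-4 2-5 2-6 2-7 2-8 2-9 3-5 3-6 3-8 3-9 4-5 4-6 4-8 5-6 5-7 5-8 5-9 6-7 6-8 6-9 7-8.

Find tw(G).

4

A width-4 tree decomposition is:
Bags: B1 = {2, 4, 5, 6, 8}  B2 = {2, 3, 5, 6, 8}  B3 = {2, 5, 6, 7, 8}  B4 = {0, 2, 3, 5, 6}  B5 = {1, 2, 3, 5, 8}  B6 = {2, 3, 5, 6, 9}
Tree: B1–B2, B1–B3, B2–B4, B2–B5, B2–B6
The largest bag has 5 vertices, giving width 4; this decomposition certifies tw(G) ≤ 4. On the other hand G contains the 5-clique {1, 2, 3, 5, 8}. A clique must lie in a single bag of any decomposition, so no decomposition can have width below 4. The upper and lower bounds meet at 4, so that is the treewidth.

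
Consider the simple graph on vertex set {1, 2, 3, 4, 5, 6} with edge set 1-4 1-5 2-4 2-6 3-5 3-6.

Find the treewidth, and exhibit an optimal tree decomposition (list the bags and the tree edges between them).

Treewidth 2.
One optimal decomposition is:
Bags: B1 = {2, 4, 6}  B2 = {3, 4, 6}  B3 = {3, 4, 5}  B4 = {1, 4, 5}
Tree: B1–B2, B2–B3, B3–B4

The largest bag has 3 vertices, giving width 2; this decomposition certifies tw(G) ≤ 2. For the lower bound, G contains the cycle 4–2–6–3–5–1–4, so G is not a forest; only forests have treewidth ≤ 1, hence tw(G) ≥ 2. The upper and lower bounds meet at 2, so that is the treewidth.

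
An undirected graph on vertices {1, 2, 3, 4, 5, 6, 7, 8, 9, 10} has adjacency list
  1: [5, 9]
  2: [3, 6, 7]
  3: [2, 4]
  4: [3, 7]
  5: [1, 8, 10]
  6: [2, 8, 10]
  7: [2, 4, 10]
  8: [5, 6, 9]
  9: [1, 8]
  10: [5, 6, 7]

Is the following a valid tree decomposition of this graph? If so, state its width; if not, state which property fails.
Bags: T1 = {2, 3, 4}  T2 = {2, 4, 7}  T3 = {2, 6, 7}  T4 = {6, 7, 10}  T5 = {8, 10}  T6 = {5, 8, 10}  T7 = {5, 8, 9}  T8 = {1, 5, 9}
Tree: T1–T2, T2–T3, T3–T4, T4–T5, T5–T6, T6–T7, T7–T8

A tree decomposition must satisfy three properties: every vertex lies in some bag; for every edge, both endpoints lie together in some bag; and for every vertex, the bags containing it form a connected subtree. Here edge (6,8) lies in no bag, so the decomposition is invalid.

No — edge (6,8) lies in no bag.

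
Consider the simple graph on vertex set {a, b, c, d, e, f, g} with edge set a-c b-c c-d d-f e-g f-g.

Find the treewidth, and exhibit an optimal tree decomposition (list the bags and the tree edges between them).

The largest bag has 2 vertices, giving width 1; this decomposition certifies tw(G) ≤ 1. Since G has at least one edge (e.g. a–c), it is not an edgeless graph, so tw(G) ≥ 1. Hence tw(G) = 1 exactly.

Treewidth 1.
Bags: B1 = {a, c}  B2 = {c, d}  B3 = {b, c}  B4 = {d, f}  B5 = {f, g}  B6 = {e, g}
Tree: B1–B2, B1–B3, B2–B4, B4–B5, B5–B6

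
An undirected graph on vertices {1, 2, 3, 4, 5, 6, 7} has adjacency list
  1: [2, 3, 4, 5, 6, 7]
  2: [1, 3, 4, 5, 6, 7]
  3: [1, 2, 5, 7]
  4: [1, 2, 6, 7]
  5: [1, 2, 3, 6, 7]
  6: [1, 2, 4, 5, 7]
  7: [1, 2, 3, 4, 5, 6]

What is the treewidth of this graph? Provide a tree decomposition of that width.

The largest bag has 5 vertices, giving width 4; this decomposition certifies tw(G) ≤ 4. Conversely, {1, 2, 4, 6, 7} is a clique of size 5, and the vertices of any clique must share a bag in every tree decomposition; so some bag has ≥ 5 vertices and tw(G) ≥ 4. Combining the bounds, tw(G) = 4.

Treewidth 4.
One optimal decomposition is:
Bags: B1 = {1, 2, 3, 5, 7}  B2 = {1, 2, 5, 6, 7}  B3 = {1, 2, 4, 6, 7}
Tree: B1–B2, B2–B3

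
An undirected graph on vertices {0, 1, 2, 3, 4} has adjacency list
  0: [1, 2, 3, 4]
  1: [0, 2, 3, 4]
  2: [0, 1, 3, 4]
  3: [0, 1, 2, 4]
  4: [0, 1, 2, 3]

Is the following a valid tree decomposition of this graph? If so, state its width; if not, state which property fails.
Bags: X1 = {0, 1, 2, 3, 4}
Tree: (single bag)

Yes; width 4.

Checking the three conditions: (i) the bags cover all of {0, 1, 2, 3, 4}; (ii) for each edge, some bag contains both endpoints; (iii) the bags containing any fixed vertex form a subtree. All hold, so the decomposition is valid with width 5 − 1 = 4.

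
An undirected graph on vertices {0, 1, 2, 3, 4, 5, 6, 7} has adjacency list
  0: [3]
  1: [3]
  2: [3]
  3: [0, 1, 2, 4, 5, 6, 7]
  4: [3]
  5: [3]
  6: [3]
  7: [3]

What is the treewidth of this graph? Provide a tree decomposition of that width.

Treewidth 1.
One optimal decomposition is:
Bags: B1 = {3, 7}  B2 = {2, 3}  B3 = {3, 5}  B4 = {1, 3}  B5 = {3, 6}  B6 = {0, 3}  B7 = {3, 4}
Tree: B1–B2, B1–B3, B3–B4, B4–B5, B5–B6, B3–B7

Every bag has size at most 2, so the width is 2 − 1 = 1 and tw(G) ≤ 1. Any graph with an edge has treewidth ≥ 1, and G has the edge 7–3. Combining the bounds, tw(G) = 1.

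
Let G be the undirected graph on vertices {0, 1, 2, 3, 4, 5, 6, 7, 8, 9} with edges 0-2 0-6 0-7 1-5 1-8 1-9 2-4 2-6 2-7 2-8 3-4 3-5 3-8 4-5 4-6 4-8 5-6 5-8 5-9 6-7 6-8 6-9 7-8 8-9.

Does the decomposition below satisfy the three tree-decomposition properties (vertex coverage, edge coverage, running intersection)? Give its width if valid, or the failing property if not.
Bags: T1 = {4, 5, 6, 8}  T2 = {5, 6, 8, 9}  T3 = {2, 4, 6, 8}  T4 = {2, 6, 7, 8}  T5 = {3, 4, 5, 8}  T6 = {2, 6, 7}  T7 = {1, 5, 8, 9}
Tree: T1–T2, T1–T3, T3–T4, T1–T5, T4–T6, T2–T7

No — vertex 0 appears in no bag.

A tree decomposition must satisfy three properties: every vertex lies in some bag; for every edge, both endpoints lie together in some bag; and for every vertex, the bags containing it form a connected subtree. Here vertex 0 appears in no bag, so the decomposition is invalid.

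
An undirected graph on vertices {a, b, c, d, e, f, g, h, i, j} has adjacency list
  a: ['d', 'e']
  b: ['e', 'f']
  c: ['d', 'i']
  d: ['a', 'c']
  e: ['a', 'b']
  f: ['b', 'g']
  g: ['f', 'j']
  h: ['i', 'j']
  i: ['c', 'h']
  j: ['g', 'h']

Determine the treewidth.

2

A width-2 tree decomposition is:
Bags: B1 = {g, h, j}  B2 = {g, h, i}  B3 = {c, g, i}  B4 = {c, d, g}  B5 = {a, d, g}  B6 = {a, e, g}  B7 = {b, e, g}  B8 = {b, f, g}
Tree: B1–B2, B2–B3, B3–B4, B4–B5, B5–B6, B6–B7, B7–B8
Every bag has size at most 3, so the width is 3 − 1 = 2 and tw(G) ≤ 2. The edges g–j–h–i–c–d–a–e–b–f–g form a cycle, so G is not a tree and its treewidth is at least 2. Hence tw(G) = 2 exactly.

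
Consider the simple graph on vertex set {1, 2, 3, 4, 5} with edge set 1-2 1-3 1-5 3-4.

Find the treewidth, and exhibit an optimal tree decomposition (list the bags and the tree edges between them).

Treewidth 1.
One optimal decomposition is:
Bags: B1 = {1, 2}  B2 = {1, 3}  B3 = {1, 5}  B4 = {3, 4}
Tree: B1–B2, B1–B3, B2–B4

Every bag has size at most 2, so the width is 2 − 1 = 1 and tw(G) ≤ 1. G has an edge, so its treewidth is at least 1. Therefore the treewidth is 1.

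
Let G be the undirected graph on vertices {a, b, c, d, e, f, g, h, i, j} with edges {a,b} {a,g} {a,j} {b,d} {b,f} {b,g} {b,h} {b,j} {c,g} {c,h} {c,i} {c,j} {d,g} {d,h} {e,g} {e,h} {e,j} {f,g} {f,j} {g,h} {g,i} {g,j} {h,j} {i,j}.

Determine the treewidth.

3

A width-3 tree decomposition is:
Bags: B1 = {c, g, h, j}  B2 = {b, g, h, j}  B3 = {e, g, h, j}  B4 = {b, d, g, h}  B5 = {c, g, i, j}  B6 = {a, b, g, j}  B7 = {b, f, g, j}
Tree: B1–B2, B2–B3, B2–B4, B1–B5, B2–B6, B2–B7
The largest bag has 4 vertices, giving width 3; this decomposition certifies tw(G) ≤ 3. Conversely, {b, d, g, h} is a clique of size 4, and the vertices of any clique must share a bag in every tree decomposition; so some bag has ≥ 4 vertices and tw(G) ≥ 3. The upper and lower bounds meet at 3, so that is the treewidth.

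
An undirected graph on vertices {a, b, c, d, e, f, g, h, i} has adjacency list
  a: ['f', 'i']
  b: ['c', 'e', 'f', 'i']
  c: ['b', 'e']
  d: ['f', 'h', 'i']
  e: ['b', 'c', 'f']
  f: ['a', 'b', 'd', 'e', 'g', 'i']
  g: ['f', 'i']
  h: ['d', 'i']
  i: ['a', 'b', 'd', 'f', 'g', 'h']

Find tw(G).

A width-2 tree decomposition is:
Bags: B1 = {a, f, i}  B2 = {b, f, i}  B3 = {b, e, f}  B4 = {b, c, e}  B5 = {f, g, i}  B6 = {d, f, i}  B7 = {d, h, i}
Tree: B1–B2, B2–B3, B3–B4, B1–B5, B1–B6, B6–B7
Each bag holds 3 vertices, so the decomposition has width 2, which upper-bounds the treewidth. Conversely, {d, h, i} is a clique of size 3, and the vertices of any clique must share a bag in every tree decomposition; so some bag has ≥ 3 vertices and tw(G) ≥ 2. Therefore the treewidth is 2.

2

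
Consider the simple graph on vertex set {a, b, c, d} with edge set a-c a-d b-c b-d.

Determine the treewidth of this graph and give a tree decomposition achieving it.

Treewidth 2.
One such decomposition:
Bags: B1 = {b, c, d}  B2 = {a, c, d}
Tree: B1–B2

The largest bag has 3 vertices, giving width 2; this decomposition certifies tw(G) ≤ 2. The edges d–b–c–a–d form a cycle, so G is not a tree and its treewidth is at least 2. Hence tw(G) = 2 exactly.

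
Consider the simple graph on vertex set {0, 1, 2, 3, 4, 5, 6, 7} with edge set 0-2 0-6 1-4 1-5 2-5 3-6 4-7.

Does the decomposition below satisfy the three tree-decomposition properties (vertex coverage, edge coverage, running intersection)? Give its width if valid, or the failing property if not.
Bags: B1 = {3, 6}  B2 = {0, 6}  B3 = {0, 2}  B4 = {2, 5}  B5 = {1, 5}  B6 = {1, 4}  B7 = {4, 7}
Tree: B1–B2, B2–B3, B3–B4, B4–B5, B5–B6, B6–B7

Every vertex of G appears in some bag (union = {0, 1, 2, 3, 4, 5, 6, 7}); every edge is covered by a bag; and for each vertex v the set of bags containing v is connected in the bag tree. The decomposition is therefore valid. The largest bag has 2 vertices, so the width is 1.

Yes; width 1.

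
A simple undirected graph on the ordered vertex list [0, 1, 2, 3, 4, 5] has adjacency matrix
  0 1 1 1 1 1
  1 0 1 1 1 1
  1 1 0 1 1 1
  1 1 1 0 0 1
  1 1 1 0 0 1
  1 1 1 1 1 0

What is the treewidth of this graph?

A width-4 tree decomposition is:
Bags: B1 = {0, 1, 2, 4, 5}  B2 = {0, 1, 2, 3, 5}
Tree: B1–B2
The largest bag has 5 vertices, giving width 4; this decomposition certifies tw(G) ≤ 4. Conversely, {0, 1, 2, 3, 5} is a clique of size 5, and the vertices of any clique must share a bag in every tree decomposition; so some bag has ≥ 5 vertices and tw(G) ≥ 4. Hence tw(G) = 4 exactly.

4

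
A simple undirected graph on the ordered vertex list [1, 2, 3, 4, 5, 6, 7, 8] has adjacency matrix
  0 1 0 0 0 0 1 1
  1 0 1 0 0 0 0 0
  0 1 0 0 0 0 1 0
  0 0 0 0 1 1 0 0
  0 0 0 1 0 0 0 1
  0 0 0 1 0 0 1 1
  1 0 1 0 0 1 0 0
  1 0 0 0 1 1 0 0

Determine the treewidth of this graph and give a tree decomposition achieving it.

Treewidth 2.
Bags: B1 = {4, 5, 6}  B2 = {5, 6, 8}  B3 = {6, 7, 8}  B4 = {1, 7, 8}  B5 = {1, 3, 7}  B6 = {1, 2, 3}
Tree: B1–B2, B2–B3, B3–B4, B4–B5, B5–B6

The largest bag has 3 vertices, giving width 2; this decomposition certifies tw(G) ≤ 2. The edges 4–5–8–6–4 form a cycle, so G is not a tree and its treewidth is at least 2. Therefore the treewidth is 2.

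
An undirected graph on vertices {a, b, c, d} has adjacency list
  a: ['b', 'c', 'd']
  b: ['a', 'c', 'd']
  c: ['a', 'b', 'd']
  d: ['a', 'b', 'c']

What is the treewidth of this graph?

A width-3 tree decomposition is:
Bags: B1 = {a, b, c, d}
Tree: (single bag)
A single bag containing all 4 vertices is trivially a valid decomposition of width 3. Conversely, {a, b, c, d} is a clique of size 4, and the vertices of any clique must share a bag in every tree decomposition; so some bag has ≥ 4 vertices and tw(G) ≥ 3. Therefore the treewidth is 3.

3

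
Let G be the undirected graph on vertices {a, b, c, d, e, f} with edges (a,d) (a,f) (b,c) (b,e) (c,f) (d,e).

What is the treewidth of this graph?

A width-2 tree decomposition is:
Bags: B1 = {b, c, e}  B2 = {c, d, e}  B3 = {a, c, d}  B4 = {a, c, f}
Tree: B1–B2, B2–B3, B3–B4
Each bag holds 3 vertices, so the decomposition has width 2, which upper-bounds the treewidth. Since c–b–e–d–a–f–c is a cycle in G, G is not acyclic. Forests are exactly the graphs of treewidth ≤ 1, so tw(G) ≥ 2. Combining the bounds, tw(G) = 2.

2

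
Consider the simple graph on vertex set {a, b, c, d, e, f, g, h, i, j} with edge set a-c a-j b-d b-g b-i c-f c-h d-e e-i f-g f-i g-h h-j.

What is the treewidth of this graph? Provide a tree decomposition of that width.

Each bag holds 3 vertices, so the decomposition has width 2, which upper-bounds the treewidth. For the lower bound, G contains the cycle d–e–i–b–d, so G is not a forest; only forests have treewidth ≤ 1, hence tw(G) ≥ 2. Combining the bounds, tw(G) = 2.

Treewidth 2.
One such decomposition:
Bags: B1 = {b, d, e}  B2 = {b, e, i}  B3 = {b, g, i}  B4 = {f, g, i}  B5 = {f, g, h}  B6 = {c, f, h}  B7 = {c, h, j}  B8 = {a, c, j}
Tree: B1–B2, B2–B3, B3–B4, B4–B5, B5–B6, B6–B7, B7–B8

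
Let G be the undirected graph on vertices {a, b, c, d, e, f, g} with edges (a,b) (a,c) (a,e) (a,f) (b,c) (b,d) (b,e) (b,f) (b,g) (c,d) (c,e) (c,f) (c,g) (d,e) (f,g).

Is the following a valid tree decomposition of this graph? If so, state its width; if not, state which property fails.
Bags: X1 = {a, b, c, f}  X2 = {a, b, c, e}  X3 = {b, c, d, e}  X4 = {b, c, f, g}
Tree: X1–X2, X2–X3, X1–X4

Yes; width 3.

Vertex coverage: the bags together contain {a, b, c, d, e, f, g}, the full vertex set. Edge coverage: each edge of G has both endpoints in at least one bag. Running intersection: for every vertex, the bags containing it form a connected subtree. All three properties hold, so this is a valid tree decomposition of width max|bag| − 1 = 3, and hence tw(G) ≤ 3.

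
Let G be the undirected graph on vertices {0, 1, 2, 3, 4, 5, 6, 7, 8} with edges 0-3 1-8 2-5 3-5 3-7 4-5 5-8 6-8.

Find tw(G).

1

A width-1 tree decomposition is:
Bags: B1 = {1, 8}  B2 = {5, 8}  B3 = {3, 5}  B4 = {6, 8}  B5 = {2, 5}  B6 = {0, 3}  B7 = {4, 5}  B8 = {3, 7}
Tree: B1–B2, B2–B3, B2–B4, B3–B5, B3–B6, B5–B7, B3–B8
Each bag holds 2 vertices, so the decomposition has width 1, which upper-bounds the treewidth. G has an edge, so its treewidth is at least 1. Therefore the treewidth is 1.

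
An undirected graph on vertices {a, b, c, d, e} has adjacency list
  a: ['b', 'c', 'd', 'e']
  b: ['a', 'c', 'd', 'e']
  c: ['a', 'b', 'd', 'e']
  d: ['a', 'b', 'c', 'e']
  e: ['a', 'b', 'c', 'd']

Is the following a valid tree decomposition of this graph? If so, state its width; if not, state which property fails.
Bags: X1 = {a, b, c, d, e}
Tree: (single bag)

Every vertex of G appears in some bag (union = {a, b, c, d, e}); every edge is covered by a bag; and for each vertex v the set of bags containing v is connected in the bag tree. The decomposition is therefore valid. The largest bag has 5 vertices, so the width is 4.

Yes; width 4.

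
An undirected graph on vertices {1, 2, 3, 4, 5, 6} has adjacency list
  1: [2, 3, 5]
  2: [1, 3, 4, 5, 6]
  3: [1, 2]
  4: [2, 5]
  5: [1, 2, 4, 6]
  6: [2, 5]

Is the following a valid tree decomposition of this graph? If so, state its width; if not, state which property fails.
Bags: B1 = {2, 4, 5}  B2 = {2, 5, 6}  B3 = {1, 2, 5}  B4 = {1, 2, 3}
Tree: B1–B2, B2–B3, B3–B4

Yes; width 2.

Vertex coverage: the bags together contain {1, 2, 3, 4, 5, 6}, the full vertex set. Edge coverage: each edge of G has both endpoints in at least one bag. Running intersection: for every vertex, the bags containing it form a connected subtree. All three properties hold, so this is a valid tree decomposition of width max|bag| − 1 = 2, and hence tw(G) ≤ 2.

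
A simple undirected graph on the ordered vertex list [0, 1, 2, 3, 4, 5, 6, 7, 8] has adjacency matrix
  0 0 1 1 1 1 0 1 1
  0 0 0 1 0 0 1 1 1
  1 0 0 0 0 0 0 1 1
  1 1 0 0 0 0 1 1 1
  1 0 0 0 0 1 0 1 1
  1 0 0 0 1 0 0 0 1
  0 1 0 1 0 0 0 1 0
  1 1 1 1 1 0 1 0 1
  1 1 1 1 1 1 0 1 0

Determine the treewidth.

A width-3 tree decomposition is:
Bags: B1 = {0, 2, 7, 8}  B2 = {0, 4, 7, 8}  B3 = {0, 3, 7, 8}  B4 = {1, 3, 7, 8}  B5 = {1, 3, 6, 7}  B6 = {0, 4, 5, 8}
Tree: B1–B2, B2–B3, B3–B4, B4–B5, B2–B6
Every bag has size at most 4, so the width is 4 − 1 = 3 and tw(G) ≤ 3. Conversely, {0, 4, 5, 8} is a clique of size 4, and the vertices of any clique must share a bag in every tree decomposition; so some bag has ≥ 4 vertices and tw(G) ≥ 3. Therefore the treewidth is 3.

3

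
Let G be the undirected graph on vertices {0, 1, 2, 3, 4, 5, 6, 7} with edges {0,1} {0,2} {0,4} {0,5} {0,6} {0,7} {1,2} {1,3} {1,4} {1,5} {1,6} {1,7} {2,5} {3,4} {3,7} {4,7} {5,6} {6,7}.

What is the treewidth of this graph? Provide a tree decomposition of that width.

Each bag holds 4 vertices, so the decomposition has width 3, which upper-bounds the treewidth. On the other hand G contains the 4-clique {0, 1, 4, 7}. A clique must lie in a single bag of any decomposition, so no decomposition can have width below 3. Combining the bounds, tw(G) = 3.

Treewidth 3.
Bags: B1 = {0, 1, 2, 5}  B2 = {0, 1, 5, 6}  B3 = {0, 1, 6, 7}  B4 = {0, 1, 4, 7}  B5 = {1, 3, 4, 7}
Tree: B1–B2, B2–B3, B3–B4, B4–B5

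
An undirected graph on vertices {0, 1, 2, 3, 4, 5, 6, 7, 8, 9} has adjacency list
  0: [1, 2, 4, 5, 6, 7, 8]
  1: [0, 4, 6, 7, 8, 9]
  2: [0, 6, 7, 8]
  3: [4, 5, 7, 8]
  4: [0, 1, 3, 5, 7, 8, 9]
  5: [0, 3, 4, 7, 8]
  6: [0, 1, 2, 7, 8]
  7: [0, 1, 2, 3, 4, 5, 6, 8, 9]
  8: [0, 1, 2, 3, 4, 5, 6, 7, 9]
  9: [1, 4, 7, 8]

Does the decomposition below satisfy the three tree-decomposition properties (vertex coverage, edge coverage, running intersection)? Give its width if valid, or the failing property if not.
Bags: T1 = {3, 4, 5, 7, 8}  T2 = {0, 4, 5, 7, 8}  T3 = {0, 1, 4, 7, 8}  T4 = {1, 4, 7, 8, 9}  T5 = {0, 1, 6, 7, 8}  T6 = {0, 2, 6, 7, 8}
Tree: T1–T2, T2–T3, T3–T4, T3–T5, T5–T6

Yes; width 4.

Checking the three conditions: (i) the bags cover all of {0, 1, 2, 3, 4, 5, 6, 7, 8, 9}; (ii) for each edge, some bag contains both endpoints; (iii) the bags containing any fixed vertex form a subtree. All hold, so the decomposition is valid with width 5 − 1 = 4.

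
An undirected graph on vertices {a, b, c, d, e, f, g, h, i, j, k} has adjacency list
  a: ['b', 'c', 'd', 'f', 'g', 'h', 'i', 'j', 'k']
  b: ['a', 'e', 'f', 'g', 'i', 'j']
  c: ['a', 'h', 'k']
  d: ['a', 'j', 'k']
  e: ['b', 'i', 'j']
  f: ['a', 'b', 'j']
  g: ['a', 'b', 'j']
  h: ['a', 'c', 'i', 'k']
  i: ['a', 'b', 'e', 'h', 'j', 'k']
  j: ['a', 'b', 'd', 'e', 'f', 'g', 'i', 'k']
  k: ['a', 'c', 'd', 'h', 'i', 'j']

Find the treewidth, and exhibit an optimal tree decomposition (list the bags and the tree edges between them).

The largest bag has 4 vertices, giving width 3; this decomposition certifies tw(G) ≤ 3. Conversely, {b, e, i, j} is a clique of size 4, and the vertices of any clique must share a bag in every tree decomposition; so some bag has ≥ 4 vertices and tw(G) ≥ 3. Therefore the treewidth is 3.

Treewidth 3.
Bags: B1 = {b, e, i, j}  B2 = {a, b, i, j}  B3 = {a, i, j, k}  B4 = {a, b, g, j}  B5 = {a, h, i, k}  B6 = {a, c, h, k}  B7 = {a, b, f, j}  B8 = {a, d, j, k}
Tree: B1–B2, B2–B3, B2–B4, B3–B5, B5–B6, B2–B7, B3–B8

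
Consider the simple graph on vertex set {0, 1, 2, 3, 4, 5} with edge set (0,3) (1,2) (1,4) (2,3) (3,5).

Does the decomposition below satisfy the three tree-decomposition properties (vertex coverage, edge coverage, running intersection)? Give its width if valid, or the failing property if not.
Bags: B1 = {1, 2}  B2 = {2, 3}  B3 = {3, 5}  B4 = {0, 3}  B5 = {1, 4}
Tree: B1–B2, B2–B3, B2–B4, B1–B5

Vertex coverage: the bags together contain {0, 1, 2, 3, 4, 5}, the full vertex set. Edge coverage: each edge of G has both endpoints in at least one bag. Running intersection: for every vertex, the bags containing it form a connected subtree. All three properties hold, so this is a valid tree decomposition of width max|bag| − 1 = 1, and hence tw(G) ≤ 1.

Yes; width 1.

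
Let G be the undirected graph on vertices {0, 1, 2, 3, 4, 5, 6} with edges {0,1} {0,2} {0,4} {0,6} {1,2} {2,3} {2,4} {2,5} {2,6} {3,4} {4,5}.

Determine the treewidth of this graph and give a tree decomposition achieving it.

The largest bag has 3 vertices, giving width 2; this decomposition certifies tw(G) ≤ 2. For the lower bound, the 3 vertices {0, 1, 2} are pairwise adjacent, and any tree decomposition puts a clique entirely inside one bag — forcing width ≥ 2. Therefore the treewidth is 2.

Treewidth 2.
Bags: B1 = {0, 2, 4}  B2 = {2, 3, 4}  B3 = {0, 1, 2}  B4 = {2, 4, 5}  B5 = {0, 2, 6}
Tree: B1–B2, B1–B3, B2–B4, B3–B5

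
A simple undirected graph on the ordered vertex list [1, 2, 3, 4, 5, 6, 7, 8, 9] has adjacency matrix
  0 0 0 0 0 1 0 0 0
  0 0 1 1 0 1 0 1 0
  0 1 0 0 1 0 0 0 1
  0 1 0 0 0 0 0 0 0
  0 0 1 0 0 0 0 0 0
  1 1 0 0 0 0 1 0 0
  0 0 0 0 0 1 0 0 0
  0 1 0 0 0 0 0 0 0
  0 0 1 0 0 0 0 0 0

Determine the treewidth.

1

A width-1 tree decomposition is:
Bags: B1 = {2, 3}  B2 = {3, 9}  B3 = {2, 4}  B4 = {3, 5}  B5 = {2, 8}  B6 = {2, 6}  B7 = {6, 7}  B8 = {1, 6}
Tree: B1–B2, B1–B3, B2–B4, B3–B5, B3–B6, B6–B7, B6–B8
Each bag holds 2 vertices, so the decomposition has width 1, which upper-bounds the treewidth. G has an edge, so its treewidth is at least 1. Therefore the treewidth is 1.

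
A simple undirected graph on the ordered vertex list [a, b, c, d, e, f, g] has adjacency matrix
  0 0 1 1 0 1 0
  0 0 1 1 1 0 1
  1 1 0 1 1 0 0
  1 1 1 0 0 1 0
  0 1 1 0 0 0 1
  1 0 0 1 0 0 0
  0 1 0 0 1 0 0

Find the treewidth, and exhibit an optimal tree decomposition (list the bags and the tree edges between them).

Every bag has size at most 3, so the width is 3 − 1 = 2 and tw(G) ≤ 2. For the lower bound, the 3 vertices {a, c, d} are pairwise adjacent, and any tree decomposition puts a clique entirely inside one bag — forcing width ≥ 2. Hence tw(G) = 2 exactly.

Treewidth 2.
One such decomposition:
Bags: B1 = {a, c, d}  B2 = {a, d, f}  B3 = {b, c, d}  B4 = {b, c, e}  B5 = {b, e, g}
Tree: B1–B2, B1–B3, B3–B4, B4–B5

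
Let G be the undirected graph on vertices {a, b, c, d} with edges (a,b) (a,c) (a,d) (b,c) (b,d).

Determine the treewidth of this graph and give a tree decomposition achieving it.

Treewidth 2.
One optimal decomposition is:
Bags: B1 = {a, b, d}  B2 = {a, b, c}
Tree: B1–B2

Each bag holds 3 vertices, so the decomposition has width 2, which upper-bounds the treewidth. Conversely, {a, b, d} is a clique of size 3, and the vertices of any clique must share a bag in every tree decomposition; so some bag has ≥ 3 vertices and tw(G) ≥ 2. Hence tw(G) = 2 exactly.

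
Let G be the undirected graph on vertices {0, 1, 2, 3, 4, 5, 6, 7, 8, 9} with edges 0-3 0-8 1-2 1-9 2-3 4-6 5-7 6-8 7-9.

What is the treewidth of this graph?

1

A width-1 tree decomposition is:
Bags: B1 = {4, 6}  B2 = {6, 8}  B3 = {0, 8}  B4 = {0, 3}  B5 = {2, 3}  B6 = {1, 2}  B7 = {1, 9}  B8 = {7, 9}  B9 = {5, 7}
Tree: B1–B2, B2–B3, B3–B4, B4–B5, B5–B6, B6–B7, B7–B8, B8–B9
The largest bag has 2 vertices, giving width 1; this decomposition certifies tw(G) ≤ 1. Any graph with an edge has treewidth ≥ 1, and G has the edge 4–6. The upper and lower bounds meet at 1, so that is the treewidth.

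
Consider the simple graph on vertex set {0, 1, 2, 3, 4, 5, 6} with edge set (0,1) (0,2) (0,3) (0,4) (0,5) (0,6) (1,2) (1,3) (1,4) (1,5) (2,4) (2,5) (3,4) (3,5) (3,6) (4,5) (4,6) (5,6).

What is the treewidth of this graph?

4

A width-4 tree decomposition is:
Bags: B1 = {0, 1, 3, 4, 5}  B2 = {0, 3, 4, 5, 6}  B3 = {0, 1, 2, 4, 5}
Tree: B1–B2, B1–B3
The largest bag has 5 vertices, giving width 4; this decomposition certifies tw(G) ≤ 4. On the other hand G contains the 5-clique {0, 1, 2, 4, 5}. A clique must lie in a single bag of any decomposition, so no decomposition can have width below 4. Therefore the treewidth is 4.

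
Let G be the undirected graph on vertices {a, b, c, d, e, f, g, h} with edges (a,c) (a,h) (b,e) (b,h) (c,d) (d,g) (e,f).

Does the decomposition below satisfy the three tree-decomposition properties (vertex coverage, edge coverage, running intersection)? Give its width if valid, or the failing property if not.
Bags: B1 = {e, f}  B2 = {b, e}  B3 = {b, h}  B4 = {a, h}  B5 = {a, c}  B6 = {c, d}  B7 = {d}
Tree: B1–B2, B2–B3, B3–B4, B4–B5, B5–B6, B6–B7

No — vertex g appears in no bag.

A tree decomposition must satisfy three properties: every vertex lies in some bag; for every edge, both endpoints lie together in some bag; and for every vertex, the bags containing it form a connected subtree. Here vertex g appears in no bag, so the decomposition is invalid.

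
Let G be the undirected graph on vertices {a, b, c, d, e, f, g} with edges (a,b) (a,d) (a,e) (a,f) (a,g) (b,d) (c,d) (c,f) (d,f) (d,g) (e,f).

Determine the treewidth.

A width-2 tree decomposition is:
Bags: B1 = {a, d, f}  B2 = {a, d, g}  B3 = {a, e, f}  B4 = {c, d, f}  B5 = {a, b, d}
Tree: B1–B2, B1–B3, B1–B4, B2–B5
Every bag has size at most 3, so the width is 3 − 1 = 2 and tw(G) ≤ 2. On the other hand G contains the 3-clique {c, d, f}. A clique must lie in a single bag of any decomposition, so no decomposition can have width below 2. Therefore the treewidth is 2.

2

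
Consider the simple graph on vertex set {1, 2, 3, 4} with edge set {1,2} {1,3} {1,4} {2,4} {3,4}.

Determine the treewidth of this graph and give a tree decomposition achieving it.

The largest bag has 3 vertices, giving width 2; this decomposition certifies tw(G) ≤ 2. On the other hand G contains the 3-clique {1, 2, 4}. A clique must lie in a single bag of any decomposition, so no decomposition can have width below 2. Therefore the treewidth is 2.

Treewidth 2.
One such decomposition:
Bags: B1 = {1, 3, 4}  B2 = {1, 2, 4}
Tree: B1–B2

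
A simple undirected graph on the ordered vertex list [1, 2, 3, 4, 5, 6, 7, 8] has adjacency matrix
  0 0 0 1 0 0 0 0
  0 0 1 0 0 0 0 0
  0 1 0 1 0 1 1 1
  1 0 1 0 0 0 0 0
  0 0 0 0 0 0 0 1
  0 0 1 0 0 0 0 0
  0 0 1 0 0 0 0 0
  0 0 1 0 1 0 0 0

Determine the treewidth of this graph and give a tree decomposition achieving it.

Every bag has size at most 2, so the width is 2 − 1 = 1 and tw(G) ≤ 1. Since G has at least one edge (e.g. 3–8), it is not an edgeless graph, so tw(G) ≥ 1. Combining the bounds, tw(G) = 1.

Treewidth 1.
One optimal decomposition is:
Bags: B1 = {3, 8}  B2 = {5, 8}  B3 = {2, 3}  B4 = {3, 4}  B5 = {1, 4}  B6 = {3, 6}  B7 = {3, 7}
Tree: B1–B2, B1–B3, B3–B4, B4–B5, B3–B6, B3–B7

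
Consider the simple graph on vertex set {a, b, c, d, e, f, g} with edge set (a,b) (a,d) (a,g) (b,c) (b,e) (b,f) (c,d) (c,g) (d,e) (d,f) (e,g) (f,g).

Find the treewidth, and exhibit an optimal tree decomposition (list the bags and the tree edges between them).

Each bag holds 4 vertices, so the decomposition has width 3, which upper-bounds the treewidth. For the lower bound: the 4 vertex sets {d,f}, {b,c}, {g}, {a} are disjoint, each induces a connected subgraph, and every pair is joined by at least one edge of G. Contracting each set to a single vertex therefore yields K_{4} as a minor, and since treewidth is minor-monotone, tw(G) ≥ tw(K_{4}) = 3. Therefore the treewidth is 3.

Treewidth 3.
One such decomposition:
Bags: B1 = {b, d, f, g}  B2 = {b, c, d, g}  B3 = {a, b, d, g}  B4 = {b, d, e, g}
Tree: B1–B2, B2–B3, B3–B4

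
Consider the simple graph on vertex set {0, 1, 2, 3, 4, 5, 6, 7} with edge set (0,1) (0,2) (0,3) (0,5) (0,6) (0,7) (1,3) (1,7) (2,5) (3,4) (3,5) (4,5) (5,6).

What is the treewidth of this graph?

A width-2 tree decomposition is:
Bags: B1 = {0, 5, 6}  B2 = {0, 2, 5}  B3 = {0, 3, 5}  B4 = {3, 4, 5}  B5 = {0, 1, 3}  B6 = {0, 1, 7}
Tree: B1–B2, B2–B3, B3–B4, B3–B5, B5–B6
Each bag holds 3 vertices, so the decomposition has width 2, which upper-bounds the treewidth. Conversely, {0, 1, 3} is a clique of size 3, and the vertices of any clique must share a bag in every tree decomposition; so some bag has ≥ 3 vertices and tw(G) ≥ 2. Hence tw(G) = 2 exactly.

2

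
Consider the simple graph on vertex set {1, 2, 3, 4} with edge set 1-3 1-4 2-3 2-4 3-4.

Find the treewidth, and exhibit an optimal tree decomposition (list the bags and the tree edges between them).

Each bag holds 3 vertices, so the decomposition has width 2, which upper-bounds the treewidth. Conversely, {1, 3, 4} is a clique of size 3, and the vertices of any clique must share a bag in every tree decomposition; so some bag has ≥ 3 vertices and tw(G) ≥ 2. The upper and lower bounds meet at 2, so that is the treewidth.

Treewidth 2.
One optimal decomposition is:
Bags: B1 = {1, 3, 4}  B2 = {2, 3, 4}
Tree: B1–B2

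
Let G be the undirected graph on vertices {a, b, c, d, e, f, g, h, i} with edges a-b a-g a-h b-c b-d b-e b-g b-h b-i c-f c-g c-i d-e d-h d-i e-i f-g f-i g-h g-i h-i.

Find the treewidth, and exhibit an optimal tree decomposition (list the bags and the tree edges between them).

Every bag has size at most 4, so the width is 4 − 1 = 3 and tw(G) ≤ 3. On the other hand G contains the 4-clique {c, f, g, i}. A clique must lie in a single bag of any decomposition, so no decomposition can have width below 3. Combining the bounds, tw(G) = 3.

Treewidth 3.
One optimal decomposition is:
Bags: B1 = {b, g, h, i}  B2 = {a, b, g, h}  B3 = {b, c, g, i}  B4 = {b, d, h, i}  B5 = {c, f, g, i}  B6 = {b, d, e, i}
Tree: B1–B2, B1–B3, B1–B4, B3–B5, B4–B6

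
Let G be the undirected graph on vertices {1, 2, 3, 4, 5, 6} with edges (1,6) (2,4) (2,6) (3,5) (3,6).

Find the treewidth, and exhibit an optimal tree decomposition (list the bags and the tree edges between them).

Treewidth 1.
One such decomposition:
Bags: B1 = {2, 6}  B2 = {3, 6}  B3 = {2, 4}  B4 = {1, 6}  B5 = {3, 5}
Tree: B1–B2, B1–B3, B1–B4, B2–B5

The largest bag has 2 vertices, giving width 1; this decomposition certifies tw(G) ≤ 1. Any graph with an edge has treewidth ≥ 1, and G has the edge 6–2. Hence tw(G) = 1 exactly.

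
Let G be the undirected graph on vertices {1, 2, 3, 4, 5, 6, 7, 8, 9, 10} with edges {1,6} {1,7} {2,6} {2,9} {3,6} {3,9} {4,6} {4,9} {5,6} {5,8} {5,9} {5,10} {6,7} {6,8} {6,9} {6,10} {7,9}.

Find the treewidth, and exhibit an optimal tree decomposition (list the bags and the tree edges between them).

Treewidth 2.
One optimal decomposition is:
Bags: B1 = {3, 6, 9}  B2 = {5, 6, 9}  B3 = {5, 6, 8}  B4 = {5, 6, 10}  B5 = {6, 7, 9}  B6 = {1, 6, 7}  B7 = {4, 6, 9}  B8 = {2, 6, 9}
Tree: B1–B2, B2–B3, B2–B4, B1–B5, B5–B6, B5–B7, B7–B8

Each bag holds 3 vertices, so the decomposition has width 2, which upper-bounds the treewidth. On the other hand G contains the 3-clique {5, 6, 8}. A clique must lie in a single bag of any decomposition, so no decomposition can have width below 2. Combining the bounds, tw(G) = 2.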